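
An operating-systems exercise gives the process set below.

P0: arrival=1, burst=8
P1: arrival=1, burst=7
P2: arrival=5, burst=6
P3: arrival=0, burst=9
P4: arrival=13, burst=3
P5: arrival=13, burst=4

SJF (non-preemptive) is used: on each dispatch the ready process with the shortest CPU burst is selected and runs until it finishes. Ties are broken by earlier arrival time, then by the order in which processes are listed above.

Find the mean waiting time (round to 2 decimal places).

Schedule: | P3 0-9 | P2 9-15 | P4 15-18 | P5 18-22 | P1 22-29 | P0 29-37 |
Completion: P0=37  P1=29  P2=15  P3=9  P4=18  P5=22
Waiting times: P0=28, P1=21, P2=4, P3=0, P4=2, P5=5
Average waiting = (28+21+4+0+2+5) / 6 = 60/6 = 10.00

10.00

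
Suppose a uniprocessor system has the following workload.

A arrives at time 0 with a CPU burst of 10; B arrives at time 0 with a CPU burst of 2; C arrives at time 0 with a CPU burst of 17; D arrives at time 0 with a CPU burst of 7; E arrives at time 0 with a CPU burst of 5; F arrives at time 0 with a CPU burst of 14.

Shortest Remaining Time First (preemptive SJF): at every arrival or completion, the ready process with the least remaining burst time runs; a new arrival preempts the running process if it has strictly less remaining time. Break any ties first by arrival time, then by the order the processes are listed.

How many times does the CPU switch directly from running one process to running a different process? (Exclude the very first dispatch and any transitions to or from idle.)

5

Timeline: | B 0-2 | E 2-7 | D 7-14 | A 14-24 | F 24-38 | C 38-55 |
Completion: A=24  B=2  C=55  D=14  E=7  F=38
Turnaround (C−A): A=24  B=2  C=55  D=14  E=7  F=38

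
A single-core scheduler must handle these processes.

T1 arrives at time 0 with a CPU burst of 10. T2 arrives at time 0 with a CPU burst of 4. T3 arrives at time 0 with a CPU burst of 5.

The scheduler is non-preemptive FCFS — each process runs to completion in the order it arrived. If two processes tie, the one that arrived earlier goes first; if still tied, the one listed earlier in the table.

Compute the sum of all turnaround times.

43

Gantt: | T1 0-10 | T2 10-14 | T3 14-19 |
Completion: T1=10  T2=14  T3=19
Turnaround = completion − arrival: T1=10, T2=14, T3=19
Total turnaround = 10 + 14 + 19 = 43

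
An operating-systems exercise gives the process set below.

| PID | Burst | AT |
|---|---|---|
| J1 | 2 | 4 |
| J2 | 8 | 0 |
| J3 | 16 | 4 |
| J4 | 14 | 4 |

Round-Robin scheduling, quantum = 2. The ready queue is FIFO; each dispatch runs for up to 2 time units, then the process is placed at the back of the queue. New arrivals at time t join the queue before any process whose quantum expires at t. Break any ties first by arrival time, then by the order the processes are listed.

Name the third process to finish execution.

J4

Timeline: | J2 0-4 | J1 4-6 | J3 6-8 | J4 8-10 | J2 10-12 | J3 12-14 | J4 14-16 | J2 16-18 | J3 18-20 | J4 20-22 | J3 22-24 | J4 24-26 | J3 26-28 | J4 28-30 | J3 30-32 | J4 32-34 | J3 34-36 | J4 36-38 | J3 38-40 |
Completion: J1=6  J2=18  J3=40  J4=38
Turnaround (C−A): J1=2  J2=18  J3=36  J4=34
Finish order: J1 → J2 → J4 → J3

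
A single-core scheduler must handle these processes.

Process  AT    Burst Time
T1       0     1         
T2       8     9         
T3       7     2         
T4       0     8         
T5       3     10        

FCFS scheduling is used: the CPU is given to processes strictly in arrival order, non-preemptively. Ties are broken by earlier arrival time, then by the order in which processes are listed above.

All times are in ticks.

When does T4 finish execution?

Schedule: | T1 0-1 | T4 1-9 | T5 9-19 | T3 19-21 | T2 21-30 |
Completion: T1=1  T2=30  T3=21  T4=9  T5=19

9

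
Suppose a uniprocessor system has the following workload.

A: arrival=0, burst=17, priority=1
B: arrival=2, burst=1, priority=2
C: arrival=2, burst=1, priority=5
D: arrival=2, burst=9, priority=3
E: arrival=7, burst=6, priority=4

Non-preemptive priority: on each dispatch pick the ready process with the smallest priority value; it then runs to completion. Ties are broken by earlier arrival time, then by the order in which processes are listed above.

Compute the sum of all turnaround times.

116

Schedule: | A 0-17 | B 17-18 | D 18-27 | E 27-33 | C 33-34 |
Completion: A=17  B=18  C=34  D=27  E=33
Turnaround (C−A): A=17  B=16  C=32  D=25  E=26
Turnaround = completion − arrival: A=17, B=16, C=32, D=25, E=26
Total turnaround = 17 + 16 + 32 + 25 + 26 = 116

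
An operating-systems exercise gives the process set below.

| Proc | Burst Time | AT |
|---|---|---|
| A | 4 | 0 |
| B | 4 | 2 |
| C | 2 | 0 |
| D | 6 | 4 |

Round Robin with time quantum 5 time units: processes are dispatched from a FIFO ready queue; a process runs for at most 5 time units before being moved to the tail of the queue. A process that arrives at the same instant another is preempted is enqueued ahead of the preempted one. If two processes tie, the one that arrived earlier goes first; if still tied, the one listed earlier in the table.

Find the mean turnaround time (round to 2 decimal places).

Timeline: | A 0-4 | C 4-6 | B 6-10 | D 10-16 |
Completion: A=4  B=10  C=6  D=16
Turnaround times: A=4, B=8, C=6, D=12
Average turnaround = (4+8+6+12) / 4 = 30/4 = 7.50

7.50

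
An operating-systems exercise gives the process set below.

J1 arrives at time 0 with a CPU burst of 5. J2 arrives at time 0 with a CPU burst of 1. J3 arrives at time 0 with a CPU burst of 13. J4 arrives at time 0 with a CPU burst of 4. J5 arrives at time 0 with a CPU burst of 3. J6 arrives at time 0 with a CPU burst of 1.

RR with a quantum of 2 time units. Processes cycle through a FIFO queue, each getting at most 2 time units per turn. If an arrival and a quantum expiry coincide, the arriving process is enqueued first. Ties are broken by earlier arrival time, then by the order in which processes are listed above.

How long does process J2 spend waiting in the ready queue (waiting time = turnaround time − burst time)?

2

Schedule: | J1 0-2 | J2 2-3 | J3 3-5 | J4 5-7 | J5 7-9 | J6 9-10 | J1 10-12 | J3 12-14 | J4 14-16 | J5 16-17 | J1 17-18 | J3 18-27 |
Completion: J1=18  J2=3  J3=27  J4=16  J5=17  J6=10
Waiting(J2) = turnaround − burst = 3 − 1 = 2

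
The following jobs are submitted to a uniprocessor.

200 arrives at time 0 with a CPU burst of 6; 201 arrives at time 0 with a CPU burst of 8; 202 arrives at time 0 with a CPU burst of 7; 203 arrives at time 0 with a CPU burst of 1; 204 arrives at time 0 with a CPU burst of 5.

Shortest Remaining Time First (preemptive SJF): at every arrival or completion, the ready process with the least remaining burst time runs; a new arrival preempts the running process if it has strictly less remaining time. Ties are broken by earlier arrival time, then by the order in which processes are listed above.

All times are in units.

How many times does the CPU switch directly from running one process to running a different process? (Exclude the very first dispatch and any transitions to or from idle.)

4

Timeline: | 203 0-1 | 204 1-6 | 200 6-12 | 202 12-19 | 201 19-27 |
Completion: 200=12  201=27  202=19  203=1  204=6
Turnaround (C−A): 200=12  201=27  202=19  203=1  204=6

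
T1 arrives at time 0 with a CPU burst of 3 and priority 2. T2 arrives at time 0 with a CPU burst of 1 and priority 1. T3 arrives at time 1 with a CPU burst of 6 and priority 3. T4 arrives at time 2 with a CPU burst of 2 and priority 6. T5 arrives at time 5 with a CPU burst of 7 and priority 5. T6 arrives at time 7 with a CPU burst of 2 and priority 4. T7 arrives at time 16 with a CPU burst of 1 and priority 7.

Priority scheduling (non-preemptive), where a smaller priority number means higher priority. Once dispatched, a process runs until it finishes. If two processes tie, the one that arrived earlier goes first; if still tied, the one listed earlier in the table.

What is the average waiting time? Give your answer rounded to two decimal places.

Timeline: | T2 0-1 | T1 1-4 | T3 4-10 | T6 10-12 | T5 12-19 | T4 19-21 | T7 21-22 |
Completion: T1=4  T2=1  T3=10  T4=21  T5=19  T6=12  T7=22
Turnaround (C−A): T1=4  T2=1  T3=9  T4=19  T5=14  T6=5  T7=6
Waiting times: T1=1, T2=0, T3=3, T4=17, T5=7, T6=3, T7=5
Average waiting = (1+0+3+17+7+3+5) / 7 = 36/7 = 5.14

5.14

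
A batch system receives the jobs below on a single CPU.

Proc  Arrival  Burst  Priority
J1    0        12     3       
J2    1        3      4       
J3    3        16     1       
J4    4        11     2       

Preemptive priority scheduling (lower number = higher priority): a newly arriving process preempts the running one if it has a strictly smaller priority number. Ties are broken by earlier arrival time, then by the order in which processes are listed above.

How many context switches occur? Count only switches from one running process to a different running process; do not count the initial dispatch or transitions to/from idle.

4

Gantt: | J1 0-3 | J3 3-19 | J4 19-30 | J1 30-39 | J2 39-42 |
Completion: J1=39  J2=42  J3=19  J4=30
Turnaround (C−A): J1=39  J2=41  J3=16  J4=26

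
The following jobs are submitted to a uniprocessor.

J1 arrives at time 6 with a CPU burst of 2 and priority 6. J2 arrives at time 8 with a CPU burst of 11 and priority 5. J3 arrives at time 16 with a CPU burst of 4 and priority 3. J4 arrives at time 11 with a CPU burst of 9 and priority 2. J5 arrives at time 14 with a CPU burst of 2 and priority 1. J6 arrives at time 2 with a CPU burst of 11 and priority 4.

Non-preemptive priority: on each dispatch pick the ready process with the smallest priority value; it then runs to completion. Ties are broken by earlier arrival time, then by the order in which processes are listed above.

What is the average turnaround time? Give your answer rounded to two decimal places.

18.33

Gantt: | idle 0-2 | J6 2-13 | J4 13-22 | J5 22-24 | J3 24-28 | J2 28-39 | J1 39-41 |
Completion: J1=41  J2=39  J3=28  J4=22  J5=24  J6=13
Turnaround (C−A): J1=35  J2=31  J3=12  J4=11  J5=10  J6=11
Turnaround times: J1=35, J2=31, J3=12, J4=11, J5=10, J6=11
Average turnaround = (35+31+12+11+10+11) / 6 = 110/6 = 18.33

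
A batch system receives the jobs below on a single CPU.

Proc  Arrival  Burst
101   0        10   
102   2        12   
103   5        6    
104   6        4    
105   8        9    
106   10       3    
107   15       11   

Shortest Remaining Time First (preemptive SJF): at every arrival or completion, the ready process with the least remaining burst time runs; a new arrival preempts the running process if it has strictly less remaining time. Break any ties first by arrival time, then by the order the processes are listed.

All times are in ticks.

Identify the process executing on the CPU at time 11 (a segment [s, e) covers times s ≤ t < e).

Gantt: | 101 0-10 | 106 10-13 | 104 13-17 | 103 17-23 | 105 23-32 | 107 32-43 | 102 43-55 |
Completion: 101=10  102=55  103=23  104=17  105=32  106=13  107=43
Turnaround (C−A): 101=10  102=53  103=18  104=11  105=24  106=3  107=28

106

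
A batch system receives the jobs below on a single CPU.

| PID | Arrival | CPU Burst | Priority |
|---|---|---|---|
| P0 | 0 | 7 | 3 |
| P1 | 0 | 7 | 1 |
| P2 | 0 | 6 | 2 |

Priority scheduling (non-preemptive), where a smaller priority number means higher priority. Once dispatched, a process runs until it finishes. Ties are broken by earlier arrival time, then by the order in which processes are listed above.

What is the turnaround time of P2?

Schedule: | P1 0-7 | P2 7-13 | P0 13-20 |
Completion: P0=20  P1=7  P2=13
Turnaround(P2) = completion − arrival = 13 − 0 = 13

13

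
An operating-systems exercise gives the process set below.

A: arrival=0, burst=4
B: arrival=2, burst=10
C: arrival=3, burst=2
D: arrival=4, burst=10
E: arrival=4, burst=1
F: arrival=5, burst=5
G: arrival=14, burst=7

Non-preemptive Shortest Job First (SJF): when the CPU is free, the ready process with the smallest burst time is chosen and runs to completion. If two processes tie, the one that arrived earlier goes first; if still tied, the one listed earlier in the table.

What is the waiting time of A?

0

Timeline: | A 0-4 | E 4-5 | C 5-7 | F 7-12 | B 12-22 | G 22-29 | D 29-39 |
Completion: A=4  B=22  C=7  D=39  E=5  F=12  G=29
Turnaround (C−A): A=4  B=20  C=4  D=35  E=1  F=7  G=15
Waiting(A) = turnaround − burst = 4 − 4 = 0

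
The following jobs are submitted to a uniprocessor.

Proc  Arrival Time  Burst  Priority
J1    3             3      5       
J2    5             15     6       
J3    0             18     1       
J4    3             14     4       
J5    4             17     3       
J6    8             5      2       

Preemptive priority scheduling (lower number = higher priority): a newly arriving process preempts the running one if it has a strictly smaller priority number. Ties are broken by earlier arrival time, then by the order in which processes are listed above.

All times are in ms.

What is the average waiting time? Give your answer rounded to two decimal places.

Timeline: | J3 0-18 | J6 18-23 | J5 23-40 | J4 40-54 | J1 54-57 | J2 57-72 |
Completion: J1=57  J2=72  J3=18  J4=54  J5=40  J6=23
Turnaround (C−A): J1=54  J2=67  J3=18  J4=51  J5=36  J6=15
Waiting times: J1=51, J2=52, J3=0, J4=37, J5=19, J6=10
Average waiting = (51+52+0+37+19+10) / 6 = 169/6 = 28.17

28.17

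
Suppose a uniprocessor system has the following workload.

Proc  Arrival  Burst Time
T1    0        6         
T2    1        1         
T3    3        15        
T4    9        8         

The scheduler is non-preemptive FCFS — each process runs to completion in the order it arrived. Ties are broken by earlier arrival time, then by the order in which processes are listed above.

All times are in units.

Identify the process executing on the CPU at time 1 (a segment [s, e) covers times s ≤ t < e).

Schedule: | T1 0-6 | T2 6-7 | T3 7-22 | T4 22-30 |
Completion: T1=6  T2=7  T3=22  T4=30
Turnaround (C−A): T1=6  T2=6  T3=19  T4=21

T1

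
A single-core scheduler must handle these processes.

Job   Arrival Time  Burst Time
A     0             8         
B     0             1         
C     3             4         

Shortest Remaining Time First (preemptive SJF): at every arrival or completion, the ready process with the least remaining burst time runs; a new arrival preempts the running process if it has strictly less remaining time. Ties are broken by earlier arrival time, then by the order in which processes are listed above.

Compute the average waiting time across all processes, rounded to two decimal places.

Gantt: | B 0-1 | A 1-3 | C 3-7 | A 7-13 |
Completion: A=13  B=1  C=7
Turnaround (C−A): A=13  B=1  C=4
Waiting times: A=5, B=0, C=0
Average waiting = (5+0+0) / 3 = 5/3 = 1.67

1.67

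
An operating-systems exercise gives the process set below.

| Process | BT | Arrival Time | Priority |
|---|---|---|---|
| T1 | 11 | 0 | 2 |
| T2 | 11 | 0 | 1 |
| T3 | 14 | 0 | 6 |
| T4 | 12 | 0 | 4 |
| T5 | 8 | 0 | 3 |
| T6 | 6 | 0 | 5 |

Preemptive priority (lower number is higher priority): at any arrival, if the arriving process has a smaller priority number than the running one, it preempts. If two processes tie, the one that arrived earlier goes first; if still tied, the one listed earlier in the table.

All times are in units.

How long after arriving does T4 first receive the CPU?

30

Schedule: | T2 0-11 | T1 11-22 | T5 22-30 | T4 30-42 | T6 42-48 | T3 48-62 |
Completion: T1=22  T2=11  T3=62  T4=42  T5=30  T6=48
Response(T4) = first start − arrival = 30 − 0 = 30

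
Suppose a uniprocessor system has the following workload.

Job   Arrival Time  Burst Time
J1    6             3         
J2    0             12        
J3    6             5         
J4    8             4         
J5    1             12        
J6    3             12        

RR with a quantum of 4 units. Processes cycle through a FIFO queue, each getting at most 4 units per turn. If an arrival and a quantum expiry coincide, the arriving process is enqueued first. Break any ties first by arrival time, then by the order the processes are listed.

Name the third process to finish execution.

J2

Schedule: | J2 0-4 | J5 4-8 | J6 8-12 | J2 12-16 | J1 16-19 | J3 19-23 | J4 23-27 | J5 27-31 | J6 31-35 | J2 35-39 | J3 39-40 | J5 40-44 | J6 44-48 |
Completion: J1=19  J2=39  J3=40  J4=27  J5=44  J6=48
Finish order: J1 → J4 → J2 → J3 → J5 → J6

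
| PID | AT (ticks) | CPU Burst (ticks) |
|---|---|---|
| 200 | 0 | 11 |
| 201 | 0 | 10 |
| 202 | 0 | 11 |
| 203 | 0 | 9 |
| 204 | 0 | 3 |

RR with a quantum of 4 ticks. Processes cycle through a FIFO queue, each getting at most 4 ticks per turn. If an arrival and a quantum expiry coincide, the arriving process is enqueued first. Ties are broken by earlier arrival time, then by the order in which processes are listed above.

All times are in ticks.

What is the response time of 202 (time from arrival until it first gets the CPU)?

8

Schedule: | 200 0-4 | 201 4-8 | 202 8-12 | 203 12-16 | 204 16-19 | 200 19-23 | 201 23-27 | 202 27-31 | 203 31-35 | 200 35-38 | 201 38-40 | 202 40-43 | 203 43-44 |
Completion: 200=38  201=40  202=43  203=44  204=19
Turnaround (C−A): 200=38  201=40  202=43  203=44  204=19
Response(202) = first start − arrival = 8 − 0 = 8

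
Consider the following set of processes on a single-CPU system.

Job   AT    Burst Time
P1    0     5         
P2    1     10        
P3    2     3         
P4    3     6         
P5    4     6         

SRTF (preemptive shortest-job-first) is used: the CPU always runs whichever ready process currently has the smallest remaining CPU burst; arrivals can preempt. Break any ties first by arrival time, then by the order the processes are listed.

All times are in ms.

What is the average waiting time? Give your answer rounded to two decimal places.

Gantt: | P1 0-5 | P3 5-8 | P4 8-14 | P5 14-20 | P2 20-30 |
Completion: P1=5  P2=30  P3=8  P4=14  P5=20
Turnaround (C−A): P1=5  P2=29  P3=6  P4=11  P5=16
Waiting times: P1=0, P2=19, P3=3, P4=5, P5=10
Average waiting = (0+19+3+5+10) / 5 = 37/5 = 7.40

7.40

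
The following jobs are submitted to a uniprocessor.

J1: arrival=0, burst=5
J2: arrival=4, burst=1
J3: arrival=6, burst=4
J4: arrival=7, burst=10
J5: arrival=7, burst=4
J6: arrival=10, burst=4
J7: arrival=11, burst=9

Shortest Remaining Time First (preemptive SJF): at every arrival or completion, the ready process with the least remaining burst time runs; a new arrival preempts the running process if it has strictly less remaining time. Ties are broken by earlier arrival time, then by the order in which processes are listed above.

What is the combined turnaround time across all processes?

72

Timeline: | J1 0-5 | J2 5-6 | J3 6-10 | J5 10-14 | J6 14-18 | J7 18-27 | J4 27-37 |
Completion: J1=5  J2=6  J3=10  J4=37  J5=14  J6=18  J7=27
Turnaround = completion − arrival: J1=5, J2=2, J3=4, J4=30, J5=7, J6=8, J7=16
Total turnaround = 5 + 2 + 4 + 30 + 7 + 8 + 16 = 72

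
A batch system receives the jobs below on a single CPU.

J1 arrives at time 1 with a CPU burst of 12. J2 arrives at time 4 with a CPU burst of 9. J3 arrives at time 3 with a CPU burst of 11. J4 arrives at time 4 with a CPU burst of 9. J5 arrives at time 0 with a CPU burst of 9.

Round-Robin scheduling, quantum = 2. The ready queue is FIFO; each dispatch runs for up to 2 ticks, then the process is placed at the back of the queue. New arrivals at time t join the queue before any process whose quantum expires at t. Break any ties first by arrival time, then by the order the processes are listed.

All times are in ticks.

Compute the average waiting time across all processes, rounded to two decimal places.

Gantt: | J5 0-2 | J1 2-4 | J5 4-6 | J3 6-8 | J2 8-10 | J4 10-12 | J1 12-14 | J5 14-16 | J3 16-18 | J2 18-20 | J4 20-22 | J1 22-24 | J5 24-26 | J3 26-28 | J2 28-30 | J4 30-32 | J1 32-34 | J5 34-35 | J3 35-37 | J2 37-39 | J4 39-41 | J1 41-43 | J3 43-45 | J2 45-46 | J4 46-47 | J1 47-49 | J3 49-50 |
Completion: J1=49  J2=46  J3=50  J4=47  J5=35
Waiting times: J1=36, J2=33, J3=36, J4=34, J5=26
Average waiting = (36+33+36+34+26) / 5 = 165/5 = 33.00

33.00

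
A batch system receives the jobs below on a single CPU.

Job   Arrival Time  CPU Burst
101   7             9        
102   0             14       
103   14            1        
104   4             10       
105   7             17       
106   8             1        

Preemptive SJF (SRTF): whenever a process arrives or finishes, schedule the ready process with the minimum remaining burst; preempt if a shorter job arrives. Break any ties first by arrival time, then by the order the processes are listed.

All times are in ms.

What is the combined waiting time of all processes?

Schedule: | 102 0-8 | 106 8-9 | 102 9-15 | 103 15-16 | 101 16-25 | 104 25-35 | 105 35-52 |
Completion: 101=25  102=15  103=16  104=35  105=52  106=9
Waiting = turnaround − burst: 101=9, 102=1, 103=1, 104=21, 105=28, 106=0
Total waiting = 9 + 1 + 1 + 21 + 28 + 0 = 60

60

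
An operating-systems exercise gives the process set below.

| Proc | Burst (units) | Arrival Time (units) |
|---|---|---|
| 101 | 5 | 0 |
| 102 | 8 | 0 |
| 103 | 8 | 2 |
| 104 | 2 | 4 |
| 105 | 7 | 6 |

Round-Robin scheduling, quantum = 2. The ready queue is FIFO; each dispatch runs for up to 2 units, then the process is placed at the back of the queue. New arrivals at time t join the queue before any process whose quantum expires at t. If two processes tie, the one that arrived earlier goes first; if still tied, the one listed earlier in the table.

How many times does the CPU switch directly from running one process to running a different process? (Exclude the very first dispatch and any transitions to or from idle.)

15

Timeline: | 101 0-2 | 102 2-4 | 103 4-6 | 101 6-8 | 104 8-10 | 102 10-12 | 105 12-14 | 103 14-16 | 101 16-17 | 102 17-19 | 105 19-21 | 103 21-23 | 102 23-25 | 105 25-27 | 103 27-29 | 105 29-30 |
Completion: 101=17  102=25  103=29  104=10  105=30
Turnaround (C−A): 101=17  102=25  103=27  104=6  105=24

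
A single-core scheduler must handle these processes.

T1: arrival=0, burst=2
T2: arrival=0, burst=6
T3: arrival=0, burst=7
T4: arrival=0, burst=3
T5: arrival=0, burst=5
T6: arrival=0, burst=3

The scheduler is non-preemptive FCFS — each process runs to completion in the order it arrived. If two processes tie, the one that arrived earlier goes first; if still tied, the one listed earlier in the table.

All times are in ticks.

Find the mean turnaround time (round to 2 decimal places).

15.33

Schedule: | T1 0-2 | T2 2-8 | T3 8-15 | T4 15-18 | T5 18-23 | T6 23-26 |
Completion: T1=2  T2=8  T3=15  T4=18  T5=23  T6=26
Turnaround (C−A): T1=2  T2=8  T3=15  T4=18  T5=23  T6=26
Turnaround times: T1=2, T2=8, T3=15, T4=18, T5=23, T6=26
Average turnaround = (2+8+15+18+23+26) / 6 = 92/6 = 15.33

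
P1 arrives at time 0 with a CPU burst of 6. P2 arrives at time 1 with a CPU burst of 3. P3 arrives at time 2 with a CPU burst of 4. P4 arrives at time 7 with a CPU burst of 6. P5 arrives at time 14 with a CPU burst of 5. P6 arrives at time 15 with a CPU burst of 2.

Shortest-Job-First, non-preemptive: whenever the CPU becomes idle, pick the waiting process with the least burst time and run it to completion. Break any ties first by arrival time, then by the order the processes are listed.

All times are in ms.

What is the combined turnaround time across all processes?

Gantt: | P1 0-6 | P2 6-9 | P3 9-13 | P4 13-19 | P6 19-21 | P5 21-26 |
Completion: P1=6  P2=9  P3=13  P4=19  P5=26  P6=21
Turnaround (C−A): P1=6  P2=8  P3=11  P4=12  P5=12  P6=6
Turnaround = completion − arrival: P1=6, P2=8, P3=11, P4=12, P5=12, P6=6
Total turnaround = 6 + 8 + 11 + 12 + 12 + 6 = 55

55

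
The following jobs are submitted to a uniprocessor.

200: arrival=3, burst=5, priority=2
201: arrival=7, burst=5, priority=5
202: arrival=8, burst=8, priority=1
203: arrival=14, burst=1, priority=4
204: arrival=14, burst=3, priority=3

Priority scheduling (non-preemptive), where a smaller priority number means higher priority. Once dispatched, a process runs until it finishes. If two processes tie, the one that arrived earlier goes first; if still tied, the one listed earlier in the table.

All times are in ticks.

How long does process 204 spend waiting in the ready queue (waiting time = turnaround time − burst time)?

Timeline: | idle 0-3 | 200 3-8 | 202 8-16 | 204 16-19 | 203 19-20 | 201 20-25 |
Completion: 200=8  201=25  202=16  203=20  204=19
Turnaround (C−A): 200=5  201=18  202=8  203=6  204=5
Waiting(204) = turnaround − burst = 5 − 3 = 2

2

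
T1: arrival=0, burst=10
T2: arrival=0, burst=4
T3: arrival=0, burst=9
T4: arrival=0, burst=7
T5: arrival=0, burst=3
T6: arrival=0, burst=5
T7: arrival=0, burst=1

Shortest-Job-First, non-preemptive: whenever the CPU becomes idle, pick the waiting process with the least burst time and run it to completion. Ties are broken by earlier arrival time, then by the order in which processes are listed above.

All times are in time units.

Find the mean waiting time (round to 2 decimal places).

Timeline: | T7 0-1 | T5 1-4 | T2 4-8 | T6 8-13 | T4 13-20 | T3 20-29 | T1 29-39 |
Completion: T1=39  T2=8  T3=29  T4=20  T5=4  T6=13  T7=1
Waiting times: T1=29, T2=4, T3=20, T4=13, T5=1, T6=8, T7=0
Average waiting = (29+4+20+13+1+8+0) / 7 = 75/7 = 10.71

10.71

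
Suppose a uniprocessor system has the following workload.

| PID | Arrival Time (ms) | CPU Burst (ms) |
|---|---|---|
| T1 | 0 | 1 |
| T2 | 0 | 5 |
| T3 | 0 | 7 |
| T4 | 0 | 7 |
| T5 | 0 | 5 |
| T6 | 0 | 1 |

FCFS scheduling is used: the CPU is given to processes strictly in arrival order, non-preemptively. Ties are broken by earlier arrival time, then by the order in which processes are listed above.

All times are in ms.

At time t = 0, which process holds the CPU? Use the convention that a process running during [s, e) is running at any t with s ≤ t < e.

Timeline: | T1 0-1 | T2 1-6 | T3 6-13 | T4 13-20 | T5 20-25 | T6 25-26 |
Completion: T1=1  T2=6  T3=13  T4=20  T5=25  T6=26

T1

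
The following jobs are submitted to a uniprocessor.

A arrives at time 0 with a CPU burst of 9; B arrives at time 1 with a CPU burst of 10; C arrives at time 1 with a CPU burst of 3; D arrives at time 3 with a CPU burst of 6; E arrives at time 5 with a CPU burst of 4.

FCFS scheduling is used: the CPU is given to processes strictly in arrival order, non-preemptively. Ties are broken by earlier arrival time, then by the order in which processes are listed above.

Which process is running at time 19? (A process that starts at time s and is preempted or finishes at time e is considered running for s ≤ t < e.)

Gantt: | A 0-9 | B 9-19 | C 19-22 | D 22-28 | E 28-32 |
Completion: A=9  B=19  C=22  D=28  E=32
Turnaround (C−A): A=9  B=18  C=21  D=25  E=27

C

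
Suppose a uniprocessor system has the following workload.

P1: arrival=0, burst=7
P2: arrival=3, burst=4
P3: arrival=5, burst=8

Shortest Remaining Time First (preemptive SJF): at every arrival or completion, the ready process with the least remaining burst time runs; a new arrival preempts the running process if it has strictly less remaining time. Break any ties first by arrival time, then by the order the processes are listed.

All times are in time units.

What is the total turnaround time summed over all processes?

Timeline: | P1 0-7 | P2 7-11 | P3 11-19 |
Completion: P1=7  P2=11  P3=19
Turnaround = completion − arrival: P1=7, P2=8, P3=14
Total turnaround = 7 + 8 + 14 = 29

29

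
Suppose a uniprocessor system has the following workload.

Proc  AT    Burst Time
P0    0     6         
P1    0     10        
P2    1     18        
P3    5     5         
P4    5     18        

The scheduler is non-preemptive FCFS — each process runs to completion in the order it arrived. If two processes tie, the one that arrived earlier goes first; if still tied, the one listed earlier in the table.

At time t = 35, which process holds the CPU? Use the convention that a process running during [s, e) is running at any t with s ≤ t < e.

Gantt: | P0 0-6 | P1 6-16 | P2 16-34 | P3 34-39 | P4 39-57 |
Completion: P0=6  P1=16  P2=34  P3=39  P4=57
Turnaround (C−A): P0=6  P1=16  P2=33  P3=34  P4=52

P3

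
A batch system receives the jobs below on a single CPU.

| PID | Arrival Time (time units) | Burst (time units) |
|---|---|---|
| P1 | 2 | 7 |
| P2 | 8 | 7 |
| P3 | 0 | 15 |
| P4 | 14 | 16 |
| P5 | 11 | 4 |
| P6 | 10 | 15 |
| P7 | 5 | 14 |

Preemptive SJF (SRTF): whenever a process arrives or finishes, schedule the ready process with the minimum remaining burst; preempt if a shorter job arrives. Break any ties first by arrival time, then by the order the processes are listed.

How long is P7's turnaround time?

Timeline: | P3 0-2 | P1 2-9 | P2 9-11 | P5 11-15 | P2 15-20 | P3 20-33 | P7 33-47 | P6 47-62 | P4 62-78 |
Completion: P1=9  P2=20  P3=33  P4=78  P5=15  P6=62  P7=47
Turnaround(P7) = completion − arrival = 47 − 5 = 42

42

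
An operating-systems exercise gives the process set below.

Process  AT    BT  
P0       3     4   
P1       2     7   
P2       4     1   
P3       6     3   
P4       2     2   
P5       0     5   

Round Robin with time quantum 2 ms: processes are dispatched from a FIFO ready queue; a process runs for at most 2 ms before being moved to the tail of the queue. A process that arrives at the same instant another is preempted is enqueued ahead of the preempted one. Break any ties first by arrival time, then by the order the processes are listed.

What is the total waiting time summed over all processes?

55

Schedule: | P5 0-2 | P1 2-4 | P4 4-6 | P5 6-8 | P0 8-10 | P2 10-11 | P1 11-13 | P3 13-15 | P5 15-16 | P0 16-18 | P1 18-20 | P3 20-21 | P1 21-22 |
Completion: P0=18  P1=22  P2=11  P3=21  P4=6  P5=16
Waiting = turnaround − burst: P0=11, P1=13, P2=6, P3=12, P4=2, P5=11
Total waiting = 11 + 13 + 6 + 12 + 2 + 11 = 55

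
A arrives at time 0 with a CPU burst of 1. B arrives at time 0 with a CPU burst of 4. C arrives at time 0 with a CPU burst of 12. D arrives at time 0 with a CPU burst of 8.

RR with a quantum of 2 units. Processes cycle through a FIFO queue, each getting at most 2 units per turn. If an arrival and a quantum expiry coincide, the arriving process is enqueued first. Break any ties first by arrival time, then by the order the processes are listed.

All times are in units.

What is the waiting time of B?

5

Gantt: | A 0-1 | B 1-3 | C 3-5 | D 5-7 | B 7-9 | C 9-11 | D 11-13 | C 13-15 | D 15-17 | C 17-19 | D 19-21 | C 21-25 |
Completion: A=1  B=9  C=25  D=21
Turnaround (C−A): A=1  B=9  C=25  D=21
Waiting(B) = turnaround − burst = 9 − 4 = 5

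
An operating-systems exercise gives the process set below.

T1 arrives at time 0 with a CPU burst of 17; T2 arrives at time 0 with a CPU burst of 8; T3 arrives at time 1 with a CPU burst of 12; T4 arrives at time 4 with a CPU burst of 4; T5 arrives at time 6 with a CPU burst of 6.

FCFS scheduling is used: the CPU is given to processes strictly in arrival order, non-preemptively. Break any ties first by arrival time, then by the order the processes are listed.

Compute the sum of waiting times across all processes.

Timeline: | T1 0-17 | T2 17-25 | T3 25-37 | T4 37-41 | T5 41-47 |
Completion: T1=17  T2=25  T3=37  T4=41  T5=47
Turnaround (C−A): T1=17  T2=25  T3=36  T4=37  T5=41
Waiting = turnaround − burst: T1=0, T2=17, T3=24, T4=33, T5=35
Total waiting = 0 + 17 + 24 + 33 + 35 = 109

109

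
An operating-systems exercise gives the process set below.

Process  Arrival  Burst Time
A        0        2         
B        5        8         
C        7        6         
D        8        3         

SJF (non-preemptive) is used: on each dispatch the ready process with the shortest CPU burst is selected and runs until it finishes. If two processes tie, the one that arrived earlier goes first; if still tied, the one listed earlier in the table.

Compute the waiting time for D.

5

Timeline: | A 0-2 | idle 2-5 | B 5-13 | D 13-16 | C 16-22 |
Completion: A=2  B=13  C=22  D=16
Turnaround (C−A): A=2  B=8  C=15  D=8
Waiting(D) = turnaround − burst = 8 − 3 = 5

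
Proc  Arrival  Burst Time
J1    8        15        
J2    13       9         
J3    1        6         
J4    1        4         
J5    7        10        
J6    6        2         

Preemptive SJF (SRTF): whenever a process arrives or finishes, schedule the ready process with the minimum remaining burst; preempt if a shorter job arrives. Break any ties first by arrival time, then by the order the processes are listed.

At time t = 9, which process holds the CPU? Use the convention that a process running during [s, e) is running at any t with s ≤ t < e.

J3

Timeline: | idle 0-1 | J4 1-5 | J3 5-6 | J6 6-8 | J3 8-13 | J2 13-22 | J5 22-32 | J1 32-47 |
Completion: J1=47  J2=22  J3=13  J4=5  J5=32  J6=8
Turnaround (C−A): J1=39  J2=9  J3=12  J4=4  J5=25  J6=2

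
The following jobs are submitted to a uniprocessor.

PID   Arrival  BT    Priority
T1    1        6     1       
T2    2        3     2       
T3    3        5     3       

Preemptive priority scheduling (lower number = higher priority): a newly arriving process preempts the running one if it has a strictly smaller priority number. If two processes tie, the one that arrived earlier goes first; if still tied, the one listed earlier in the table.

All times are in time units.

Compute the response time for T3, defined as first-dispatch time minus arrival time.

Gantt: | idle 0-1 | T1 1-7 | T2 7-10 | T3 10-15 |
Completion: T1=7  T2=10  T3=15
Turnaround (C−A): T1=6  T2=8  T3=12
Response(T3) = first start − arrival = 10 − 3 = 7

7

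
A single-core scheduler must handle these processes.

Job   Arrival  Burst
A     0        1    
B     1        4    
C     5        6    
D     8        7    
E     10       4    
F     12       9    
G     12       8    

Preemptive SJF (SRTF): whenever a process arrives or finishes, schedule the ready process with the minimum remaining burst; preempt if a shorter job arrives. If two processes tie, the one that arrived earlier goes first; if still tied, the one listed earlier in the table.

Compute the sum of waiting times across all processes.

Schedule: | A 0-1 | B 1-5 | C 5-11 | E 11-15 | D 15-22 | G 22-30 | F 30-39 |
Completion: A=1  B=5  C=11  D=22  E=15  F=39  G=30
Waiting = turnaround − burst: A=0, B=0, C=0, D=7, E=1, F=18, G=10
Total waiting = 0 + 0 + 0 + 7 + 1 + 18 + 10 = 36

36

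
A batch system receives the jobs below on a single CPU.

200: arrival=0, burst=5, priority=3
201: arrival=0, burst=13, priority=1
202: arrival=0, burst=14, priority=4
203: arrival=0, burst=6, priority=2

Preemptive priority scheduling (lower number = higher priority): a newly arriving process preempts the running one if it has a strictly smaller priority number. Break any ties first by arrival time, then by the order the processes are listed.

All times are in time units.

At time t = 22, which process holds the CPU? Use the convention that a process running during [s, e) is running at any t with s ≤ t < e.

Schedule: | 201 0-13 | 203 13-19 | 200 19-24 | 202 24-38 |
Completion: 200=24  201=13  202=38  203=19
Turnaround (C−A): 200=24  201=13  202=38  203=19

200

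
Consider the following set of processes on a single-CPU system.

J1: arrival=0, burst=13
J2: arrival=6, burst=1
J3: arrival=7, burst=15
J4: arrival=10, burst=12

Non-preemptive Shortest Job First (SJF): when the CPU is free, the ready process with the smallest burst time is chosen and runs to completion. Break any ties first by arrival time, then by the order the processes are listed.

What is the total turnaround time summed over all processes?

71

Timeline: | J1 0-13 | J2 13-14 | J4 14-26 | J3 26-41 |
Completion: J1=13  J2=14  J3=41  J4=26
Turnaround = completion − arrival: J1=13, J2=8, J3=34, J4=16
Total turnaround = 13 + 8 + 34 + 16 = 71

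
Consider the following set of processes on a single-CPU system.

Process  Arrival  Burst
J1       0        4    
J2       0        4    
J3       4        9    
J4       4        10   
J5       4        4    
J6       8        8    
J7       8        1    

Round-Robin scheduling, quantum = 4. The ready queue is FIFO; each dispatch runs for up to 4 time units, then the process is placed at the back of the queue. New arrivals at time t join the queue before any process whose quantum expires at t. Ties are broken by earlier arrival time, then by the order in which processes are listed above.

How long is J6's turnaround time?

Schedule: | J1 0-4 | J2 4-8 | J3 8-12 | J4 12-16 | J5 16-20 | J6 20-24 | J7 24-25 | J3 25-29 | J4 29-33 | J6 33-37 | J3 37-38 | J4 38-40 |
Completion: J1=4  J2=8  J3=38  J4=40  J5=20  J6=37  J7=25
Turnaround(J6) = completion − arrival = 37 − 8 = 29

29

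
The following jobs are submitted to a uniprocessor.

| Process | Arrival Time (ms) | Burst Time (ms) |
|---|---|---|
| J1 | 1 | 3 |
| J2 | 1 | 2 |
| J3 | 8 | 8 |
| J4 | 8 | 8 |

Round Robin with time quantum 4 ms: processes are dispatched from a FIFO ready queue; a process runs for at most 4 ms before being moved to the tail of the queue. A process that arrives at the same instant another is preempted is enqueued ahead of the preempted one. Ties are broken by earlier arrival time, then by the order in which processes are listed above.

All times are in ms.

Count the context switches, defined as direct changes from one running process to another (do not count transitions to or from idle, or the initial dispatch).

4

Timeline: | idle 0-1 | J1 1-4 | J2 4-6 | idle 6-8 | J3 8-12 | J4 12-16 | J3 16-20 | J4 20-24 |
Completion: J1=4  J2=6  J3=20  J4=24
Turnaround (C−A): J1=3  J2=5  J3=12  J4=16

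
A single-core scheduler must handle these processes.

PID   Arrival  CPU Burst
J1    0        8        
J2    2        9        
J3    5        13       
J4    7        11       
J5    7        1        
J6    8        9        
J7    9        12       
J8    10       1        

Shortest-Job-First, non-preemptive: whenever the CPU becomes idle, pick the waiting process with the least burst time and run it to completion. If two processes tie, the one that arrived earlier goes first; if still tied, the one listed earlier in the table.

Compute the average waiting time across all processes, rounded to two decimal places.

15.50

Schedule: | J1 0-8 | J5 8-9 | J2 9-18 | J8 18-19 | J6 19-28 | J4 28-39 | J7 39-51 | J3 51-64 |
Completion: J1=8  J2=18  J3=64  J4=39  J5=9  J6=28  J7=51  J8=19
Turnaround (C−A): J1=8  J2=16  J3=59  J4=32  J5=2  J6=20  J7=42  J8=9
Waiting times: J1=0, J2=7, J3=46, J4=21, J5=1, J6=11, J7=30, J8=8
Average waiting = (0+7+46+21+1+11+30+8) / 8 = 124/8 = 15.50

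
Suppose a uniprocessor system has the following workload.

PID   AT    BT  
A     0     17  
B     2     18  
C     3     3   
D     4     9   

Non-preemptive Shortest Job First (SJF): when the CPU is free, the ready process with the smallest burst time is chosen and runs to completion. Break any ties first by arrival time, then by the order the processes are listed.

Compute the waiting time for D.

Schedule: | A 0-17 | C 17-20 | D 20-29 | B 29-47 |
Completion: A=17  B=47  C=20  D=29
Waiting(D) = turnaround − burst = 25 − 9 = 16

16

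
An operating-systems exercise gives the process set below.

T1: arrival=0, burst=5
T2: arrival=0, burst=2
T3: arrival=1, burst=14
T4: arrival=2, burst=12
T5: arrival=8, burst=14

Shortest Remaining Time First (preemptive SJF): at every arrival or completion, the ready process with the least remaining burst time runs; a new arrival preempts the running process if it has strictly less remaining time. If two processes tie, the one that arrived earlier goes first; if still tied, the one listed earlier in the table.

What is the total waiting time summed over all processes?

50

Gantt: | T2 0-2 | T1 2-7 | T4 7-19 | T3 19-33 | T5 33-47 |
Completion: T1=7  T2=2  T3=33  T4=19  T5=47
Turnaround (C−A): T1=7  T2=2  T3=32  T4=17  T5=39
Waiting = turnaround − burst: T1=2, T2=0, T3=18, T4=5, T5=25
Total waiting = 2 + 0 + 18 + 5 + 25 = 50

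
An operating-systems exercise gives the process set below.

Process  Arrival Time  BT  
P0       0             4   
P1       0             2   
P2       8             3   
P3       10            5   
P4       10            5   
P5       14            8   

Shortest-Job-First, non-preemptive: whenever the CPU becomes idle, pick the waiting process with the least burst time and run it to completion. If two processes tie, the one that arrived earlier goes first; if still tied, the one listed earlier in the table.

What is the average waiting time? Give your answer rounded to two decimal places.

Gantt: | P1 0-2 | P0 2-6 | idle 6-8 | P2 8-11 | P3 11-16 | P4 16-21 | P5 21-29 |
Completion: P0=6  P1=2  P2=11  P3=16  P4=21  P5=29
Turnaround (C−A): P0=6  P1=2  P2=3  P3=6  P4=11  P5=15
Waiting times: P0=2, P1=0, P2=0, P3=1, P4=6, P5=7
Average waiting = (2+0+0+1+6+7) / 6 = 16/6 = 2.67

2.67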